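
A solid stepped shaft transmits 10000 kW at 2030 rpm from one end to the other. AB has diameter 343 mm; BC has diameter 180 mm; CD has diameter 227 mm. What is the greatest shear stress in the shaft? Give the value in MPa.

41.1 MPa

ω = 2π·2030/60 = 212.6 rad/s, so T = P/ω = 10000×10³ / 212.6 = 47040 N·m.
Under the same torque, τ_max = 16T/(πd³) is largest where d is smallest — segment BC (d = 180 mm).
τ_max = 16·47040/(π·(0.180)³) = 4.108×10^7 Pa.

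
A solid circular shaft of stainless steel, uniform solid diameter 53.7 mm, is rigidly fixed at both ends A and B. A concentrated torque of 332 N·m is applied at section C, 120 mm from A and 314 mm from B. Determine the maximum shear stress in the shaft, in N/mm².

With uniform GJ and both ends fixed, compatibility θ_AC = θ_CB gives T_A·a = T_B·b, together with T_A + T_B = T₀.
T_A = T₀·b/(a+b) = 332.0·314/434.0 = 240.2 N·m; T_B = 91.80 N·m.
τ in each portion: τ_AC = 7.90×10^6 Pa, τ_CB = 3.02×10^6 Pa; maximum is in AC.
τ_max = T_AC·r/J = 240.2·0.0269/8.16×10^-7 = 7.900×10^6 Pa.

7.90 N/mm²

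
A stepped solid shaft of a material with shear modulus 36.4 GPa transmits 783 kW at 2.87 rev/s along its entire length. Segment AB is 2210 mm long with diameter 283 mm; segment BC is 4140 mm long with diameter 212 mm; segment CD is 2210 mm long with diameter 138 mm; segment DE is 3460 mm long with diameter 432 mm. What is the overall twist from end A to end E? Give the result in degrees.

ω = 2π·2.87 = 18.03 rad/s, so T = P/ω = 783×10³ / 18.03 = 43420 N·m.
J_AB = π(0.283)⁴/32 = 6.30×10^-4 m⁴; J_BC = π(0.212)⁴/32 = 1.98×10^-4 m⁴; J_CD = π(0.138)⁴/32 = 3.56×10^-5 m⁴; J_DE = π(0.432)⁴/32 = 3.42×10^-3 m⁴.
θ = (T/G)·Σ L_i/J_i = (43420/36.4×10⁹)·(2.21/6.30×10^-4 + 4.14/1.98×10^-4 + 2.21/3.56×10^-5 + 3.46/3.42×10^-3) = 0.1043 rad.

5.98°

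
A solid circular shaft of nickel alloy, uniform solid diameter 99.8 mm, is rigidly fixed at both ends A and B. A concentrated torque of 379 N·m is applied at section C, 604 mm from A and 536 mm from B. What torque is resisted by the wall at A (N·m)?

178 N·m

With uniform GJ and both ends fixed, compatibility θ_AC = θ_CB gives T_A·a = T_B·b, together with T_A + T_B = T₀.
T_A = T₀·b/(a+b) = 379.0·536/1140 = 178.2 N·m; T_B = 200.8 N·m.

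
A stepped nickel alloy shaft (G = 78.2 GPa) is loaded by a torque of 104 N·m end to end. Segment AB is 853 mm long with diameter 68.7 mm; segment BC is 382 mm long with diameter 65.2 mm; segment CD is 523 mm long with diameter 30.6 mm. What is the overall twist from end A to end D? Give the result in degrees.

0.509°

J_AB = π(0.0687)⁴/32 = 2.19×10^-6 m⁴; J_BC = π(0.0652)⁴/32 = 1.77×10^-6 m⁴; J_CD = π(0.0306)⁴/32 = 8.61×10^-8 m⁴.
θ = (T/G)·Σ L_i/J_i = (104.0/78.2×10⁹)·(0.853/2.19×10^-6 + 0.382/1.77×10^-6 + 0.523/8.61×10^-8) = 8.886×10^-3 rad.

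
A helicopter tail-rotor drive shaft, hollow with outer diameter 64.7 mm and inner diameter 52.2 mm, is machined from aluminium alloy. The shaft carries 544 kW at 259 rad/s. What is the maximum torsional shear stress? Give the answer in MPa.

ω = 259 rad/s, so T = P/ω = 544×10³ / 259.0 = 2100 N·m.
J = π(d_o⁴ − d_i⁴)/32 = π(0.0647⁴ − 0.0522⁴)/32 = 9.914×10^-7 m⁴.
τ_max = T·r/J = 2100 × 0.0324 / 9.914×10^-7 = 6.854×10^7 Pa.

68.5 MPa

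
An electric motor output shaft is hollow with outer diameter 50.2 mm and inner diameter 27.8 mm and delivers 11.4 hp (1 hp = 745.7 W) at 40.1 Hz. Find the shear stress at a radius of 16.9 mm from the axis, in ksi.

ω = 2π·40.1 = 252.0 rad/s, so T = P/ω = 11.4×745.7 / 252.0 = 33.74 N·m.
J = π(d_o⁴ − d_i⁴)/32 = π(0.0502⁴ − 0.0278⁴)/32 = 5.648×10^-7 m⁴.
Shear stress varies linearly with radius: τ = T·r/J = 33.74 × 0.0169 / 5.648×10^-7 = 1.010×10^6 Pa.

0.146 ksi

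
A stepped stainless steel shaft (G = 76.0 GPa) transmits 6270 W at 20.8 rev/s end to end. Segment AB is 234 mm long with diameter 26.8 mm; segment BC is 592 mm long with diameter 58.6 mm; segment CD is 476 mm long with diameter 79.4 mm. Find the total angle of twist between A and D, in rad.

0.00332 rad

ω = 2π·20.8 = 130.7 rad/s, so T = P/ω = 6270 / 130.7 = 47.98 N·m.
J_AB = π(0.0268)⁴/32 = 5.06×10^-8 m⁴; J_BC = π(0.0586)⁴/32 = 1.16×10^-6 m⁴; J_CD = π(0.0794)⁴/32 = 3.90×10^-6 m⁴.
θ = (T/G)·Σ L_i/J_i = (47.98/76.0×10⁹)·(0.234/5.06×10^-8 + 0.592/1.16×10^-6 + 0.476/3.90×10^-6) = 3.316×10^-3 rad.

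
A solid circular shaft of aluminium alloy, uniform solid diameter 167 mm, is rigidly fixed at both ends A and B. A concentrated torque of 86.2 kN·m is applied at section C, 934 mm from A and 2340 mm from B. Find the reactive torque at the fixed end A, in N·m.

61600 N·m

With uniform GJ and both ends fixed, compatibility θ_AC = θ_CB gives T_A·a = T_B·b, together with T_A + T_B = T₀.
T_A = T₀·b/(a+b) = 86200·2340/3274 = 61610 N·m; T_B = 24590 N·m.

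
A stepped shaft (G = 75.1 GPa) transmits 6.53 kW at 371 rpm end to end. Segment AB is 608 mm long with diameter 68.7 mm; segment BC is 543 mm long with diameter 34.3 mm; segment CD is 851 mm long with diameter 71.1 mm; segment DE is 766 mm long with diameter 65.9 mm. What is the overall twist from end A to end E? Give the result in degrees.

ω = 2π·371/60 = 38.85 rad/s, so T = P/ω = 6.53×10³ / 38.85 = 168.1 N·m.
J_AB = π(0.0687)⁴/32 = 2.19×10^-6 m⁴; J_BC = π(0.0343)⁴/32 = 1.36×10^-7 m⁴; J_CD = π(0.0711)⁴/32 = 2.51×10^-6 m⁴; J_DE = π(0.0659)⁴/32 = 1.85×10^-6 m⁴.
θ = (T/G)·Σ L_i/J_i = (168.1/75.1×10⁹)·(0.608/2.19×10^-6 + 0.543/1.36×10^-7 + 0.851/2.51×10^-6 + 0.766/1.85×10^-6) = 0.01125 rad.

0.645°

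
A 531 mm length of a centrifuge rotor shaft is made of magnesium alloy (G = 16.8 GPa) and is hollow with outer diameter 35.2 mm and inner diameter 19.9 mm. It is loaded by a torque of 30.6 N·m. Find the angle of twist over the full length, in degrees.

0.410°

J = π(d_o⁴ − d_i⁴)/32 = π(0.0352⁴ − 0.0199⁴)/32 = 1.353×10^-7 m⁴.
θ = T·L/(G·J) = 30.60 × 0.531 / (16.8×10⁹ × 1.353×10^-7) = 7.147×10^-3 rad.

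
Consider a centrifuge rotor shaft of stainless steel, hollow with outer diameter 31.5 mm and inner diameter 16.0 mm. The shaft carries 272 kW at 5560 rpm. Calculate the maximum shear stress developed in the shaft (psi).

11800 psi

ω = 2π·5560/60 = 582.2 rad/s, so T = P/ω = 272×10³ / 582.2 = 467.2 N·m.
J = π(d_o⁴ − d_i⁴)/32 = π(0.0315⁴ − 0.0160⁴)/32 = 9.022×10^-8 m⁴.
τ_max = T·r/J = 467.2 × 0.0158 / 9.022×10^-8 = 8.155×10^7 Pa.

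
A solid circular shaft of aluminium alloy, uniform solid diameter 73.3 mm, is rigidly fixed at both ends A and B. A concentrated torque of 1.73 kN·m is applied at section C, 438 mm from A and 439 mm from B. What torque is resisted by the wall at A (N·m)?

With uniform GJ and both ends fixed, compatibility θ_AC = θ_CB gives T_A·a = T_B·b, together with T_A + T_B = T₀.
T_A = T₀·b/(a+b) = 1730·439/877.0 = 866.0 N·m; T_B = 864.0 N·m.

866 N·m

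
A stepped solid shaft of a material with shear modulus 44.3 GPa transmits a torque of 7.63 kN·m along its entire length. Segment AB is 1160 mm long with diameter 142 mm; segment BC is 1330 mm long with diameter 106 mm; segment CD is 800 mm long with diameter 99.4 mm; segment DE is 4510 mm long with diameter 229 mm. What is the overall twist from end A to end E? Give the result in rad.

0.0407 rad

J_AB = π(0.142)⁴/32 = 3.99×10^-5 m⁴; J_BC = π(0.106)⁴/32 = 1.24×10^-5 m⁴; J_CD = π(0.0994)⁴/32 = 9.58×10^-6 m⁴; J_DE = π(0.229)⁴/32 = 2.70×10^-4 m⁴.
θ = (T/G)·Σ L_i/J_i = (7630/44.3×10⁹)·(1.16/3.99×10^-5 + 1.33/1.24×10^-5 + 0.800/9.58×10^-6 + 4.51/2.70×10^-4) = 0.04074 rad.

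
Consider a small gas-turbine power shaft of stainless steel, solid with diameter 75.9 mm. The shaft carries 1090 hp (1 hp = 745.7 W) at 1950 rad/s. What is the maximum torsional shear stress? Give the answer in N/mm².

ω = 1950 rad/s, so T = P/ω = 1090×745.7 / 1950 = 416.8 N·m.
J = πd⁴/32 = π(0.0759)⁴/32 = 3.258×10^-6 m⁴.
τ_max = T·r/J = 416.8 × 0.0380 / 3.258×10^-6 = 4.855×10^6 Pa.

4.86 N/mm²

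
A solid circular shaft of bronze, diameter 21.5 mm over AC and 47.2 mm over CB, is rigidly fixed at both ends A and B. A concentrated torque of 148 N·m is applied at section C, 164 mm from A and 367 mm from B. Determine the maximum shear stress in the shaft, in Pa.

6.66e6 Pa

Compatibility: T_A·a/J_AC = T_B·b/J_CB with T_A + T_B = T₀.
J_AC = 2.10×10^-8 m⁴, J_CB = 4.87×10^-7 m⁴, so T_A = T₀·(J_AC/a)/((J_AC/a)+(J_CB/b)) = 13.01 N·m, T_B = 135.0 N·m.
τ in each portion: τ_AC = 6.66×10^6 Pa, τ_CB = 6.54×10^6 Pa; maximum is in AC.
τ_max = T_AC·r/J = 13.01·0.0107/2.10×10^-8 = 6.665×10^6 Pa.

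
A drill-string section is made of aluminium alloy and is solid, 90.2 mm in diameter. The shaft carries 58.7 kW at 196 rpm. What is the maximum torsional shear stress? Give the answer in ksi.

ω = 2π·196/60 = 20.53 rad/s, so T = P/ω = 58.7×10³ / 20.53 = 2860 N·m.
J = πd⁴/32 = π(0.0902)⁴/32 = 6.499×10^-6 m⁴.
τ_max = T·r/J = 2860 × 0.0451 / 6.499×10^-6 = 1.985×10^7 Pa.

2.88 ksi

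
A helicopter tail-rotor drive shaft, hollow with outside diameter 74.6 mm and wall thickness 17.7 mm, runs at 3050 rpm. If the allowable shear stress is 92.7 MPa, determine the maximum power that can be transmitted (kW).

J = π(d_o⁴ − d_i⁴)/32 = π(0.0746⁴ − 0.0392⁴)/32 = 2.809×10^-6 m⁴.
T_max = τ_allow·J/r = 9.27×10^7 × 2.809×10^-6 / 0.0373 = 6980 N·m.
ω = 2π·3050/60 = 319.4 rad/s, so P_max = T_max·ω = 2.230×10^6 W.

2230 kW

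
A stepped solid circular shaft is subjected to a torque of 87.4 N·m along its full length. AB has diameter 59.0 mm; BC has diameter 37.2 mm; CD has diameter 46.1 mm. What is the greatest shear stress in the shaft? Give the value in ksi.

1.25 ksi

Under the same torque, τ_max = 16T/(πd³) is largest where d is smallest — segment BC (d = 37.2 mm).
τ_max = 16·87.40/(π·(0.0372)³) = 8.647×10^6 Pa.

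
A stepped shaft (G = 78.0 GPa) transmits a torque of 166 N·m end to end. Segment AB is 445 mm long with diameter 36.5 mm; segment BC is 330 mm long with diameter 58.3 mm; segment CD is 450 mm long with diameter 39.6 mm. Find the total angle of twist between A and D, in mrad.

10.0 mrad

J_AB = π(0.0365)⁴/32 = 1.74×10^-7 m⁴; J_BC = π(0.0583)⁴/32 = 1.13×10^-6 m⁴; J_CD = π(0.0396)⁴/32 = 2.41×10^-7 m⁴.
θ = (T/G)·Σ L_i/J_i = (166.0/78.0×10⁹)·(0.445/1.74×10^-7 + 0.330/1.13×10^-6 + 0.450/2.41×10^-7) = 0.01002 rad.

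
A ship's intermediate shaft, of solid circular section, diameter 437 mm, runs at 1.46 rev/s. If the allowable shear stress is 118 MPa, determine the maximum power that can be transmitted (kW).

17700 kW

J = πd⁴/32 = π(0.437)⁴/32 = 3.580×10^-3 m⁴.
T_max = τ_allow·J/r = 1.18×10^8 × 3.580×10^-3 / 0.218 = 1.934e6 N·m.
ω = 2π·1.46 = 9.173 rad/s, so P_max = T_max·ω = 1.774×10^7 W.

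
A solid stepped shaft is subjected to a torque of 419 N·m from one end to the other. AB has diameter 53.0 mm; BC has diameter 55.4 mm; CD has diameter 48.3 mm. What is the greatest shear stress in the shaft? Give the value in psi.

Under the same torque, τ_max = 16T/(πd³) is largest where d is smallest — segment CD (d = 48.3 mm).
τ_max = 16·419.0/(π·(0.0483)³) = 1.894×10^7 Pa.

2750 psi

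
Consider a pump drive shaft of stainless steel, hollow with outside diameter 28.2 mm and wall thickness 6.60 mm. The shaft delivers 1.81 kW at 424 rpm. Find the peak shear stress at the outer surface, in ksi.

ω = 2π·424/60 = 44.40 rad/s, so T = P/ω = 1.81×10³ / 44.40 = 40.76 N·m.
J = π(d_o⁴ − d_i⁴)/32 = π(0.0282⁴ − 0.0150⁴)/32 = 5.712×10^-8 m⁴.
τ_max = T·r/J = 40.76 × 0.0141 / 5.712×10^-8 = 1.006×10^7 Pa.

1.46 ksi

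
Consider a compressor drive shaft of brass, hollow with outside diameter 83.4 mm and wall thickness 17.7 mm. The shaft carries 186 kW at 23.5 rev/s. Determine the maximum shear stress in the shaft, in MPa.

ω = 2π·23.5 = 147.7 rad/s, so T = P/ω = 186×10³ / 147.7 = 1260 N·m.
J = π(d_o⁴ − d_i⁴)/32 = π(0.0834⁴ − 0.0480⁴)/32 = 4.229×10^-6 m⁴.
τ_max = T·r/J = 1260 × 0.0417 / 4.229×10^-6 = 1.242×10^7 Pa.

12.4 MPa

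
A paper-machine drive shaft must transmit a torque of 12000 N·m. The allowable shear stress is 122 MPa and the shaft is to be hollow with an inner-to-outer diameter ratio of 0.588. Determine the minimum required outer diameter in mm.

For a hollow shaft with d_i/d_o = 0.588: τ_max = 16T/(π d_o³ (1−k⁴)), so d_o = [16T/(π τ_allow (1−k⁴))]^(1/3) = [16·12000/(π·1.22×10^8·0.8805)]^(1/3) = 0.08286 m.

82.9 mm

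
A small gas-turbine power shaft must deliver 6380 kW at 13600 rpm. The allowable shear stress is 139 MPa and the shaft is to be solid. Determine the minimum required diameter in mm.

ω = 2π·13600/60 = 1424 rad/s, so T = P/ω = 6380×10³ / 1424 = 4480 N·m.
For a solid shaft τ_max = 16T/(πd³), so d = (16T/(π τ_allow))^(1/3) = (16·4480/(π·1.39×10^8))^(1/3) = 0.05475 m.

54.8 mm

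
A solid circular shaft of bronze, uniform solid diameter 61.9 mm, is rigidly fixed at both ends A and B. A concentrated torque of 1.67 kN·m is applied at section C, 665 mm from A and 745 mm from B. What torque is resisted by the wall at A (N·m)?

With uniform GJ and both ends fixed, compatibility θ_AC = θ_CB gives T_A·a = T_B·b, together with T_A + T_B = T₀.
T_A = T₀·b/(a+b) = 1670·745/1410 = 882.4 N·m; T_B = 787.6 N·m.

882 N·m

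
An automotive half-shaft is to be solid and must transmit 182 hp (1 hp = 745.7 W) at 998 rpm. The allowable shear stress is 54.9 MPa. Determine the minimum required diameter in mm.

ω = 2π·998/60 = 104.5 rad/s, so T = P/ω = 182×745.7 / 104.5 = 1299 N·m.
For a solid shaft τ_max = 16T/(πd³), so d = (16T/(π τ_allow))^(1/3) = (16·1299/(π·5.49×10^7))^(1/3) = 0.04939 m.

49.4 mm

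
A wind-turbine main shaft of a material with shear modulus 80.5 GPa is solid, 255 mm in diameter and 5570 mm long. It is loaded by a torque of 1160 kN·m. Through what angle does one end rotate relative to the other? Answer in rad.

0.193 rad

J = πd⁴/32 = π(0.255)⁴/32 = 4.151×10^-4 m⁴.
θ = T·L/(G·J) = 1.160e6 × 5.57 / (80.5×10⁹ × 4.151×10^-4) = 0.1934 rad.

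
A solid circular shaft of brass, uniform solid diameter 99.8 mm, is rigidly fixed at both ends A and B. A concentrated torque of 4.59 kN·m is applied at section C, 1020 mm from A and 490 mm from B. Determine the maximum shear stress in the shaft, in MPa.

15.9 MPa

With uniform GJ and both ends fixed, compatibility θ_AC = θ_CB gives T_A·a = T_B·b, together with T_A + T_B = T₀.
T_A = T₀·b/(a+b) = 4590·490/1510 = 1489 N·m; T_B = 3101 N·m.
τ in each portion: τ_AC = 7.63×10^6 Pa, τ_CB = 1.59×10^7 Pa; maximum is in CB.
τ_max = T_CB·r/J = 3101·0.0499/9.74×10^-6 = 1.589×10^7 Pa.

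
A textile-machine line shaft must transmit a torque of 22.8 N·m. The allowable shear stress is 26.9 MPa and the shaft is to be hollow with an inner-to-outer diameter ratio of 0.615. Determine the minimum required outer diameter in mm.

For a hollow shaft with d_i/d_o = 0.615: τ_max = 16T/(π d_o³ (1−k⁴)), so d_o = [16T/(π τ_allow (1−k⁴))]^(1/3) = [16·22.80/(π·2.69×10^7·0.8569)]^(1/3) = 0.01714 m.

17.1 mm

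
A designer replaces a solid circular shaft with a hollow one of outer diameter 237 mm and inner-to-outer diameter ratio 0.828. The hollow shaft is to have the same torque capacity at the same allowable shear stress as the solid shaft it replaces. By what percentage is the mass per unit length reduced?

52.0 %

Equal τ_max and T ⇒ the solid shaft needs d_s³ = d_o³(1−k⁴), so d_s = 237·(1−0.828⁴)^(1/3) = 191.8 mm.
Area ratio A_h/A_s = d_o²(1−k²)/d_s² = (1−k²)/(1−k⁴)^(2/3) = 0.4801.
Mass saving = 1 − 0.4801 = 52.0 %.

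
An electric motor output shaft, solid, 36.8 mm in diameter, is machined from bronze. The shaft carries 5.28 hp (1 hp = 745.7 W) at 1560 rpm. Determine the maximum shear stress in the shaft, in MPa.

ω = 2π·1560/60 = 163.4 rad/s, so T = P/ω = 5.28×745.7 / 163.4 = 24.10 N·m.
J = πd⁴/32 = π(0.0368)⁴/32 = 1.800×10^-7 m⁴.
τ_max = T·r/J = 24.10 × 0.0184 / 1.800×10^-7 = 2.463×10^6 Pa.

2.46 MPa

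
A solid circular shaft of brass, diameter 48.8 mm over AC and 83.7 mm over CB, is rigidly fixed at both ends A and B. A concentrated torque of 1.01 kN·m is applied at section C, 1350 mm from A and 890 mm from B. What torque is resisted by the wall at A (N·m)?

71.5 N·m

Compatibility: T_A·a/J_AC = T_B·b/J_CB with T_A + T_B = T₀.
J_AC = 5.57×10^-7 m⁴, J_CB = 4.82×10^-6 m⁴, so T_A = T₀·(J_AC/a)/((J_AC/a)+(J_CB/b)) = 71.49 N·m, T_B = 938.5 N·m.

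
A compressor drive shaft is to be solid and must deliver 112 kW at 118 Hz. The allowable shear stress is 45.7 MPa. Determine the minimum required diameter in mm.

25.6 mm

ω = 2π·118 = 741.4 rad/s, so T = P/ω = 112×10³ / 741.4 = 151.1 N·m.
For a solid shaft τ_max = 16T/(πd³), so d = (16T/(π τ_allow))^(1/3) = (16·151.1/(π·4.57×10^7))^(1/3) = 0.02563 m.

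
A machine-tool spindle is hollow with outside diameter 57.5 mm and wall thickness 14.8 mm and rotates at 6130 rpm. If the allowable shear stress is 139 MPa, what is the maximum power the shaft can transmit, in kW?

J = π(d_o⁴ − d_i⁴)/32 = π(0.0575⁴ − 0.0279⁴)/32 = 1.014×10^-6 m⁴.
T_max = τ_allow·J/r = 1.39×10^8 × 1.014×10^-6 / 0.0288 = 4901 N·m.
ω = 2π·6130/60 = 641.9 rad/s, so P_max = T_max·ω = 3.146×10^6 W.

3150 kW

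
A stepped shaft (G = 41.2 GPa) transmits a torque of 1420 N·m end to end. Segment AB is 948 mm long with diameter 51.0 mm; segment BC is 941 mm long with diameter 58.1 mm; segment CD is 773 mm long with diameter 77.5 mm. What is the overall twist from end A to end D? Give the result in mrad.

J_AB = π(0.0510)⁴/32 = 6.64×10^-7 m⁴; J_BC = π(0.0581)⁴/32 = 1.12×10^-6 m⁴; J_CD = π(0.0775)⁴/32 = 3.54×10^-6 m⁴.
θ = (T/G)·Σ L_i/J_i = (1420/41.2×10⁹)·(0.948/6.64×10^-7 + 0.941/1.12×10^-6 + 0.773/3.54×10^-6) = 0.08571 rad.

85.7 mrad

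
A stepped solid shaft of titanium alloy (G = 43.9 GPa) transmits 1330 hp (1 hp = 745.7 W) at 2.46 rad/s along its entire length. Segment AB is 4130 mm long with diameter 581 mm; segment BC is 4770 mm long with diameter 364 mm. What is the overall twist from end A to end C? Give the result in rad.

0.0288 rad

ω = 2.46 rad/s, so T = P/ω = 1330×745.7 / 2.460 = 403200 N·m.
J_AB = π(0.581)⁴/32 = 0.0112 m⁴; J_BC = π(0.364)⁴/32 = 1.72×10^-3 m⁴.
θ = (T/G)·Σ L_i/J_i = (403200/43.9×10⁹)·(4.13/0.0112 + 4.77/1.72×10^-3) = 0.02881 rad.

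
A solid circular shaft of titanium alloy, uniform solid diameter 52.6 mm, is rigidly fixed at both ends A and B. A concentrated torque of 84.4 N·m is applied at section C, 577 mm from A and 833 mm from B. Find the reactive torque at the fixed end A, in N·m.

49.9 N·m

With uniform GJ and both ends fixed, compatibility θ_AC = θ_CB gives T_A·a = T_B·b, together with T_A + T_B = T₀.
T_A = T₀·b/(a+b) = 84.40·833/1410 = 49.86 N·m; T_B = 34.54 N·m.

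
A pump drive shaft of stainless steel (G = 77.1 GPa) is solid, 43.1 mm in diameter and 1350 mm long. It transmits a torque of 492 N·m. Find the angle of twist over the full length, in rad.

J = πd⁴/32 = π(0.0431)⁴/32 = 3.388×10^-7 m⁴.
θ = T·L/(G·J) = 492.0 × 1.35 / (77.1×10⁹ × 3.388×10^-7) = 0.02543 rad.

0.0254 rad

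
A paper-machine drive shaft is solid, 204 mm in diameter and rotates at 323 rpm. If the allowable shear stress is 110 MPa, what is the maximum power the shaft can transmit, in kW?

6200 kW

J = πd⁴/32 = π(0.204)⁴/32 = 1.700×10^-4 m⁴.
T_max = τ_allow·J/r = 1.10×10^8 × 1.700×10^-4 / 0.102 = 183400 N·m.
ω = 2π·323/60 = 33.82 rad/s, so P_max = T_max·ω = 6.202×10^6 W.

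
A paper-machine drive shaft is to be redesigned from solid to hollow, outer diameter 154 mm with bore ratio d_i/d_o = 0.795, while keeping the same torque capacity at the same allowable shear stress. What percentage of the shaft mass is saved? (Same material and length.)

Equal τ_max and T ⇒ the solid shaft needs d_s³ = d_o³(1−k⁴), so d_s = 154·(1−0.795⁴)^(1/3) = 129.9 mm.
Area ratio A_h/A_s = d_o²(1−k²)/d_s² = (1−k²)/(1−k⁴)^(2/3) = 0.5170.
Mass saving = 1 − 0.5170 = 48.3 %.

48.3 %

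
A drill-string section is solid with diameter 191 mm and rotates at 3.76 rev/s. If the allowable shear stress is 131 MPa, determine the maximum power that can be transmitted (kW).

J = πd⁴/32 = π(0.191)⁴/32 = 1.307×10^-4 m⁴.
T_max = τ_allow·J/r = 1.31×10^8 × 1.307×10^-4 / 0.0955 = 179200 N·m.
ω = 2π·3.76 = 23.62 rad/s, so P_max = T_max·ω = 4.234×10^6 W.

4230 kW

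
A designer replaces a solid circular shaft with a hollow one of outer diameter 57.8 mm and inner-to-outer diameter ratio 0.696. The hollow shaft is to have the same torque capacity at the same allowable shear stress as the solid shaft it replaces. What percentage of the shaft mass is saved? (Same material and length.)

38.4 %

Equal τ_max and T ⇒ the solid shaft needs d_s³ = d_o³(1−k⁴), so d_s = 57.8·(1−0.696⁴)^(1/3) = 52.87 mm.
Area ratio A_h/A_s = d_o²(1−k²)/d_s² = (1−k²)/(1−k⁴)^(2/3) = 0.6162.
Mass saving = 1 − 0.6162 = 38.4 %.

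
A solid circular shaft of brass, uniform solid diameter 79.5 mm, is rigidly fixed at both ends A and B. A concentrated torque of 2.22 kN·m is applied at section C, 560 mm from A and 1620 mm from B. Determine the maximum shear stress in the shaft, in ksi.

2.43 ksi

With uniform GJ and both ends fixed, compatibility θ_AC = θ_CB gives T_A·a = T_B·b, together with T_A + T_B = T₀.
T_A = T₀·b/(a+b) = 2220·1620/2180 = 1650 N·m; T_B = 570.3 N·m.
τ in each portion: τ_AC = 1.67×10^7 Pa, τ_CB = 5.78×10^6 Pa; maximum is in AC.
τ_max = T_AC·r/J = 1650·0.0398/3.92×10^-6 = 1.672×10^7 Pa.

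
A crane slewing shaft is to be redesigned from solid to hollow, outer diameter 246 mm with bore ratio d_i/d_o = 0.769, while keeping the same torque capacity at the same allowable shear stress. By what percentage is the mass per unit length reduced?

45.6 %

Equal τ_max and T ⇒ the solid shaft needs d_s³ = d_o³(1−k⁴), so d_s = 246·(1−0.769⁴)^(1/3) = 213.1 mm.
Area ratio A_h/A_s = d_o²(1−k²)/d_s² = (1−k²)/(1−k⁴)^(2/3) = 0.5444.
Mass saving = 1 − 0.5444 = 45.6 %.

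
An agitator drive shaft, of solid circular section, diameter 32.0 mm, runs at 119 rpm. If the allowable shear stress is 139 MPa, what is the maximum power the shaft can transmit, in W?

11100 W

J = πd⁴/32 = π(0.0320)⁴/32 = 1.029×10^-7 m⁴.
T_max = τ_allow·J/r = 1.39×10^8 × 1.029×10^-7 / 0.0160 = 894.3 N·m.
ω = 2π·119/60 = 12.46 rad/s, so P_max = T_max·ω = 1.114×10^4 W.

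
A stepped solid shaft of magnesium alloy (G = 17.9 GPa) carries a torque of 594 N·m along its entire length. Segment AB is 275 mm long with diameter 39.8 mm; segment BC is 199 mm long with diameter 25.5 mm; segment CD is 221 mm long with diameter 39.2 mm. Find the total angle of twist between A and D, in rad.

J_AB = π(0.0398)⁴/32 = 2.46×10^-7 m⁴; J_BC = π(0.0255)⁴/32 = 4.15×10^-8 m⁴; J_CD = π(0.0392)⁴/32 = 2.32×10^-7 m⁴.
θ = (T/G)·Σ L_i/J_i = (594.0/17.9×10⁹)·(0.275/2.46×10^-7 + 0.199/4.15×10^-8 + 0.221/2.32×10^-7) = 0.2278 rad.

0.228 rad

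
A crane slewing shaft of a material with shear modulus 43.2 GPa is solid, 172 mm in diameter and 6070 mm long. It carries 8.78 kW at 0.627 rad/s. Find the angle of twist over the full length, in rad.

0.0229 rad

ω = 0.627 rad/s, so T = P/ω = 8.78×10³ / 0.6270 = 14000 N·m.
J = πd⁴/32 = π(0.172)⁴/32 = 8.592×10^-5 m⁴.
θ = T·L/(G·J) = 14000 × 6.07 / (43.2×10⁹ × 8.592×10^-5) = 0.02290 rad.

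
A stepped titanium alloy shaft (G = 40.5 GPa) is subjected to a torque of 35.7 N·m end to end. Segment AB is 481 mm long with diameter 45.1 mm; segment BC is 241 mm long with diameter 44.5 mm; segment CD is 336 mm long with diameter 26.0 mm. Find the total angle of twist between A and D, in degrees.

J_AB = π(0.0451)⁴/32 = 4.06×10^-7 m⁴; J_BC = π(0.0445)⁴/32 = 3.85×10^-7 m⁴; J_CD = π(0.0260)⁴/32 = 4.49×10^-8 m⁴.
θ = (T/G)·Σ L_i/J_i = (35.70/40.5×10⁹)·(0.481/4.06×10^-7 + 0.241/3.85×10^-7 + 0.336/4.49×10^-8) = 8.197×10^-3 rad.

0.470°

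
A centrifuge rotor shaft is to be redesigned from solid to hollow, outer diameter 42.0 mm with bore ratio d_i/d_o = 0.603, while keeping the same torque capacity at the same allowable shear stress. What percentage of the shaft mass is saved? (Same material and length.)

30.1 %

Equal τ_max and T ⇒ the solid shaft needs d_s³ = d_o³(1−k⁴), so d_s = 42.0·(1−0.603⁴)^(1/3) = 40.06 mm.
Area ratio A_h/A_s = d_o²(1−k²)/d_s² = (1−k²)/(1−k⁴)^(2/3) = 0.6995.
Mass saving = 1 − 0.6995 = 30.1 %.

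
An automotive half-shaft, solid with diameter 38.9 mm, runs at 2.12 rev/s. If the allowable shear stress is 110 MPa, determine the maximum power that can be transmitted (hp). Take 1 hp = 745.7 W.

22.7 hp

J = πd⁴/32 = π(0.0389)⁴/32 = 2.248×10^-7 m⁴.
T_max = τ_allow·J/r = 1.10×10^8 × 2.248×10^-7 / 0.0194 = 1271 N·m.
ω = 2π·2.12 = 13.32 rad/s, so P_max = T_max·ω = 1.694×10^4 W.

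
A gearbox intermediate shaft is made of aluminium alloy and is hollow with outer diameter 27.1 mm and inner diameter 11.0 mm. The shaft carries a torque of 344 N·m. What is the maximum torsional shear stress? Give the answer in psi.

13100 psi

J = π(d_o⁴ − d_i⁴)/32 = π(0.0271⁴ − 0.0110⁴)/32 = 5.151×10^-8 m⁴.
τ_max = T·r/J = 344.0 × 0.0136 / 5.151×10^-8 = 9.048×10^7 Pa.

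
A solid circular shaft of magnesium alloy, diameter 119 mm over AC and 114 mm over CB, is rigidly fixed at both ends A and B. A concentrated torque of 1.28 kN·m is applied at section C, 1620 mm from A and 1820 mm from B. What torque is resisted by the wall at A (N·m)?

732 N·m

Compatibility: T_A·a/J_AC = T_B·b/J_CB with T_A + T_B = T₀.
J_AC = 1.97×10^-5 m⁴, J_CB = 1.66×10^-5 m⁴, so T_A = T₀·(J_AC/a)/((J_AC/a)+(J_CB/b)) = 731.6 N·m, T_B = 548.4 N·m.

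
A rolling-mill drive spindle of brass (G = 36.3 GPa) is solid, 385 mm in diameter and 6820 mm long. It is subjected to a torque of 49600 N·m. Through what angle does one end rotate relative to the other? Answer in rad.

J = πd⁴/32 = π(0.385)⁴/32 = 2.157×10^-3 m⁴.
θ = T·L/(G·J) = 49600 × 6.82 / (36.3×10⁹ × 2.157×10^-3) = 4.320×10^-3 rad.

0.00432 rad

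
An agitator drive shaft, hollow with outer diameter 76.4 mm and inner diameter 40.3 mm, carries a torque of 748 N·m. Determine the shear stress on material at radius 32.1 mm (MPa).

7.78 MPa

J = π(d_o⁴ − d_i⁴)/32 = π(0.0764⁴ − 0.0403⁴)/32 = 3.086×10^-6 m⁴.
Shear stress varies linearly with radius: τ = T·r/J = 748.0 × 0.0321 / 3.086×10^-6 = 7.781×10^6 Pa.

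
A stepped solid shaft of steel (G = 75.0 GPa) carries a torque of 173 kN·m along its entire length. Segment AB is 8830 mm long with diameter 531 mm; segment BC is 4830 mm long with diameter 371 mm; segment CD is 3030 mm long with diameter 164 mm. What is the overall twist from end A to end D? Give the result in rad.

J_AB = π(0.531)⁴/32 = 7.81×10^-3 m⁴; J_BC = π(0.371)⁴/32 = 1.86×10^-3 m⁴; J_CD = π(0.164)⁴/32 = 7.10×10^-5 m⁴.
θ = (T/G)·Σ L_i/J_i = (173000/75.0×10⁹)·(8.83/7.81×10^-3 + 4.83/1.86×10^-3 + 3.03/7.10×10^-5) = 0.1070 rad.

0.107 rad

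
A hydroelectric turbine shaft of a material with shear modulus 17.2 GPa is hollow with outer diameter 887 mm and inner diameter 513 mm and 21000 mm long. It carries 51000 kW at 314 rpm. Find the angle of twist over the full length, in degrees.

2.01°

ω = 2π·314/60 = 32.88 rad/s, so T = P/ω = 51000×10³ / 32.88 = 1.551e6 N·m.
J = π(d_o⁴ − d_i⁴)/32 = π(0.887⁴ − 0.513⁴)/32 = 0.05397 m⁴.
θ = T·L/(G·J) = 1.551e6 × 21.0 / (17.2×10⁹ × 0.05397) = 0.03509 rad.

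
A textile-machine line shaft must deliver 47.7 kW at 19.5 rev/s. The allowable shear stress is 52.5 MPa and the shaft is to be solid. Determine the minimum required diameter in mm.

ω = 2π·19.5 = 122.5 rad/s, so T = P/ω = 47.7×10³ / 122.5 = 389.3 N·m.
For a solid shaft τ_max = 16T/(πd³), so d = (16T/(π τ_allow))^(1/3) = (16·389.3/(π·5.25×10^7))^(1/3) = 0.03355 m.

33.6 mm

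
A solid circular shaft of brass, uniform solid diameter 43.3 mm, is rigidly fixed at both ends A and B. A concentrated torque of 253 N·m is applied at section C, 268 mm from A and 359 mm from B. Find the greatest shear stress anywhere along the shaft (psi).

With uniform GJ and both ends fixed, compatibility θ_AC = θ_CB gives T_A·a = T_B·b, together with T_A + T_B = T₀.
T_A = T₀·b/(a+b) = 253.0·359/627.0 = 144.9 N·m; T_B = 108.1 N·m.
τ in each portion: τ_AC = 9.09×10^6 Pa, τ_CB = 6.78×10^6 Pa; maximum is in AC.
τ_max = T_AC·r/J = 144.9·0.0216/3.45×10^-7 = 9.088×10^6 Pa.

1320 psi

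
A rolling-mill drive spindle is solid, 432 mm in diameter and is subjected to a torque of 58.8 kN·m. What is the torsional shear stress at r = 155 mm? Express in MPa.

2.67 MPa

J = πd⁴/32 = π(0.432)⁴/32 = 3.419×10^-3 m⁴.
Shear stress varies linearly with radius: τ = T·r/J = 58800 × 0.155 / 3.419×10^-3 = 2.665×10^6 Pa.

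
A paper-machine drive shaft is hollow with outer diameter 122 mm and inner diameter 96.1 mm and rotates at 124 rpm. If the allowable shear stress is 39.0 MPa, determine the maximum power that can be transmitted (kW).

J = π(d_o⁴ − d_i⁴)/32 = π(0.122⁴ − 0.0961⁴)/32 = 1.338×10^-5 m⁴.
T_max = τ_allow·J/r = 3.90×10^7 × 1.338×10^-5 / 0.0610 = 8552 N·m.
ω = 2π·124/60 = 12.99 rad/s, so P_max = T_max·ω = 1.110×10^5 W.

111 kW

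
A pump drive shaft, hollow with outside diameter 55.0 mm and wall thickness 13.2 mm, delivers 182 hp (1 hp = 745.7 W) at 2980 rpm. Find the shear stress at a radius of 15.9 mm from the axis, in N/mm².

8.30 N/mm²

ω = 2π·2980/60 = 312.1 rad/s, so T = P/ω = 182×745.7 / 312.1 = 434.9 N·m.
J = π(d_o⁴ − d_i⁴)/32 = π(0.0550⁴ − 0.0286⁴)/32 = 8.327×10^-7 m⁴.
Shear stress varies linearly with radius: τ = T·r/J = 434.9 × 0.0159 / 8.327×10^-7 = 8.304×10^6 Pa.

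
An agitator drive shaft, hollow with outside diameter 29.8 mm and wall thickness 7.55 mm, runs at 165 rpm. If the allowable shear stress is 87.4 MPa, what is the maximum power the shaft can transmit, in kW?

J = π(d_o⁴ − d_i⁴)/32 = π(0.0298⁴ − 0.0147⁴)/32 = 7.284×10^-8 m⁴.
T_max = τ_allow·J/r = 8.74×10^7 × 7.284×10^-8 / 0.0149 = 427.3 N·m.
ω = 2π·165/60 = 17.28 rad/s, so P_max = T_max·ω = 7382 W.

7.38 kW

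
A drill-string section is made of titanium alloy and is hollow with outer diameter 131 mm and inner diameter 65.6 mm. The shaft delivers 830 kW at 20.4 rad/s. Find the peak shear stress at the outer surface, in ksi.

14.3 ksi

ω = 20.4 rad/s, so T = P/ω = 830×10³ / 20.40 = 40690 N·m.
J = π(d_o⁴ − d_i⁴)/32 = π(0.131⁴ − 0.0656⁴)/32 = 2.709×10^-5 m⁴.
τ_max = T·r/J = 40690 × 0.0655 / 2.709×10^-5 = 9.836×10^7 Pa.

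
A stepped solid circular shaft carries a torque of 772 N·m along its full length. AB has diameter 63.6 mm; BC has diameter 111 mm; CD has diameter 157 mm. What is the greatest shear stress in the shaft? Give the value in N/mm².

Under the same torque, τ_max = 16T/(πd³) is largest where d is smallest — segment AB (d = 63.6 mm).
τ_max = 16·772.0/(π·(0.0636)³) = 1.528×10^7 Pa.

15.3 N/mm²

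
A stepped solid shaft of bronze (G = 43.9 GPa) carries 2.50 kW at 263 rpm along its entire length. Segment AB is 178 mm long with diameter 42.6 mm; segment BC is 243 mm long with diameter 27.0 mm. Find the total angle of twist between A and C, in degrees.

ω = 2π·263/60 = 27.54 rad/s, so T = P/ω = 2.50×10³ / 27.54 = 90.77 N·m.
J_AB = π(0.0426)⁴/32 = 3.23×10^-7 m⁴; J_BC = π(0.0270)⁴/32 = 5.22×10^-8 m⁴.
θ = (T/G)·Σ L_i/J_i = (90.77/43.9×10⁹)·(0.178/3.23×10^-7 + 0.243/5.22×10^-8) = 0.01077 rad.

0.617°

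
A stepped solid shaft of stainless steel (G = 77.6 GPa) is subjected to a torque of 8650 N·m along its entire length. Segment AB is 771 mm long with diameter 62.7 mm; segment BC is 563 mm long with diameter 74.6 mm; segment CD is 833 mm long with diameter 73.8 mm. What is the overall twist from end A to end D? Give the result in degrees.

J_AB = π(0.0627)⁴/32 = 1.52×10^-6 m⁴; J_BC = π(0.0746)⁴/32 = 3.04×10^-6 m⁴; J_CD = π(0.0738)⁴/32 = 2.91×10^-6 m⁴.
θ = (T/G)·Σ L_i/J_i = (8650/77.6×10⁹)·(0.771/1.52×10^-6 + 0.563/3.04×10^-6 + 0.833/2.91×10^-6) = 0.1092 rad.

6.25°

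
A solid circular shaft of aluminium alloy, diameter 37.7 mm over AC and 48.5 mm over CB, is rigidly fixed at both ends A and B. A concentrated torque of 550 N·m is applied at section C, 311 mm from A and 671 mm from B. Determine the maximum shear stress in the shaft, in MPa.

Compatibility: T_A·a/J_AC = T_B·b/J_CB with T_A + T_B = T₀.
J_AC = 1.98×10^-7 m⁴, J_CB = 5.43×10^-7 m⁴, so T_A = T₀·(J_AC/a)/((J_AC/a)+(J_CB/b)) = 242.3 N·m, T_B = 307.7 N·m.
τ in each portion: τ_AC = 2.30×10^7 Pa, τ_CB = 1.37×10^7 Pa; maximum is in AC.
τ_max = T_AC·r/J = 242.3·0.0189/1.98×10^-7 = 2.303×10^7 Pa.

23.0 MPa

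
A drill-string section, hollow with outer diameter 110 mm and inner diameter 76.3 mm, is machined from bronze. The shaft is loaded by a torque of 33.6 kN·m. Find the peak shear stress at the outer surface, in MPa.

J = π(d_o⁴ − d_i⁴)/32 = π(0.110⁴ − 0.0763⁴)/32 = 1.105×10^-5 m⁴.
τ_max = T·r/J = 33600 × 0.0550 / 1.105×10^-5 = 1.673×10^8 Pa.

167 MPa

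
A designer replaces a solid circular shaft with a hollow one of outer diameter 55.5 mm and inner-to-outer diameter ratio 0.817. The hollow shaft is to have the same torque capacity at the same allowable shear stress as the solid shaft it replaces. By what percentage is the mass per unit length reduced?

50.7 %

Equal τ_max and T ⇒ the solid shaft needs d_s³ = d_o³(1−k⁴), so d_s = 55.5·(1−0.817⁴)^(1/3) = 45.59 mm.
Area ratio A_h/A_s = d_o²(1−k²)/d_s² = (1−k²)/(1−k⁴)^(2/3) = 0.4927.
Mass saving = 1 − 0.4927 = 50.7 %.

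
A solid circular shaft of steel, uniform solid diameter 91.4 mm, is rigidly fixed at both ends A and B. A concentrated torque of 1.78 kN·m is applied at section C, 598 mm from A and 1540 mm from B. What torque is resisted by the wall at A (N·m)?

1280 N·m

With uniform GJ and both ends fixed, compatibility θ_AC = θ_CB gives T_A·a = T_B·b, together with T_A + T_B = T₀.
T_A = T₀·b/(a+b) = 1780·1540/2138 = 1282 N·m; T_B = 497.9 N·m.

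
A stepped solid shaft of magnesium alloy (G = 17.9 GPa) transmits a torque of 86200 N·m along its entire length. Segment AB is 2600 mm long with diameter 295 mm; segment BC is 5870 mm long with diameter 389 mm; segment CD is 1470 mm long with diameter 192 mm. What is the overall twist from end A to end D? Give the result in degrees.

J_AB = π(0.295)⁴/32 = 7.44×10^-4 m⁴; J_BC = π(0.389)⁴/32 = 2.25×10^-3 m⁴; J_CD = π(0.192)⁴/32 = 1.33×10^-4 m⁴.
θ = (T/G)·Σ L_i/J_i = (86200/17.9×10⁹)·(2.60/7.44×10^-4 + 5.87/2.25×10^-3 + 1.47/1.33×10^-4) = 0.08247 rad.

4.73°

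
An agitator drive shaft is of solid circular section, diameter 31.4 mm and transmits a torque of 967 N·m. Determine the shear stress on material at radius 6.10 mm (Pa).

6.18e7 Pa

J = πd⁴/32 = π(0.0314)⁴/32 = 9.544×10^-8 m⁴.
Shear stress varies linearly with radius: τ = T·r/J = 967.0 × 0.00610 / 9.544×10^-8 = 6.181×10^7 Pa.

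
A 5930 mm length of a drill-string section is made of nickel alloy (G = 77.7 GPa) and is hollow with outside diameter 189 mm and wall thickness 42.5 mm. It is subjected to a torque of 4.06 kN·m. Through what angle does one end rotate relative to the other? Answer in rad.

J = π(d_o⁴ − d_i⁴)/32 = π(0.189⁴ − 0.104⁴)/32 = 1.138×10^-4 m⁴.
θ = T·L/(G·J) = 4060 × 5.93 / (77.7×10⁹ × 1.138×10^-4) = 2.723×10^-3 rad.

0.00272 rad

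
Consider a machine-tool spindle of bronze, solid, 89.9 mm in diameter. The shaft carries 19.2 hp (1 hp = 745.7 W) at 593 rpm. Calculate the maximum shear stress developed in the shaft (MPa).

ω = 2π·593/60 = 62.10 rad/s, so T = P/ω = 19.2×745.7 / 62.10 = 230.6 N·m.
J = πd⁴/32 = π(0.0899)⁴/32 = 6.413×10^-6 m⁴.
τ_max = T·r/J = 230.6 × 0.0450 / 6.413×10^-6 = 1.616×10^6 Pa.

1.62 MPa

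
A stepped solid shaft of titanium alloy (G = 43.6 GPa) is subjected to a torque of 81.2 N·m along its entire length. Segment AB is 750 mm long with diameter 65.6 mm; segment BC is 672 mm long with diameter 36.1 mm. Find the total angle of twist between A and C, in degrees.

0.474°

J_AB = π(0.0656)⁴/32 = 1.82×10^-6 m⁴; J_BC = π(0.0361)⁴/32 = 1.67×10^-7 m⁴.
θ = (T/G)·Σ L_i/J_i = (81.20/43.6×10⁹)·(0.750/1.82×10^-6 + 0.672/1.67×10^-7) = 8.274×10^-3 rad.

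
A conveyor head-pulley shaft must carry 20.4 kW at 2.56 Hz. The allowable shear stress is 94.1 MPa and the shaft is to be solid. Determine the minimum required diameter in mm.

40.9 mm

ω = 2π·2.56 = 16.08 rad/s, so T = P/ω = 20.4×10³ / 16.08 = 1268 N·m.
For a solid shaft τ_max = 16T/(πd³), so d = (16T/(π τ_allow))^(1/3) = (16·1268/(π·9.41×10^7))^(1/3) = 0.04094 m.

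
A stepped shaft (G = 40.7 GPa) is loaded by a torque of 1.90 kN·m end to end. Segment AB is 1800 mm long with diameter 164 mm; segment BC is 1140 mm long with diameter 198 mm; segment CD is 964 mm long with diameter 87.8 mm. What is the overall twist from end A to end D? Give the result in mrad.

J_AB = π(0.164)⁴/32 = 7.10×10^-5 m⁴; J_BC = π(0.198)⁴/32 = 1.51×10^-4 m⁴; J_CD = π(0.0878)⁴/32 = 5.83×10^-6 m⁴.
θ = (T/G)·Σ L_i/J_i = (1900/40.7×10⁹)·(1.80/7.10×10^-5 + 1.14/1.51×10^-4 + 0.964/5.83×10^-6) = 9.250×10^-3 rad.

9.25 mrad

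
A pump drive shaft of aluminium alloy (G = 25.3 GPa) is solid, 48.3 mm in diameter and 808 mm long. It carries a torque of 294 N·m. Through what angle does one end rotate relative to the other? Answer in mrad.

J = πd⁴/32 = π(0.0483)⁴/32 = 5.343×10^-7 m⁴.
θ = T·L/(G·J) = 294.0 × 0.808 / (25.3×10⁹ × 5.343×10^-7) = 0.01757 rad.

17.6 mrad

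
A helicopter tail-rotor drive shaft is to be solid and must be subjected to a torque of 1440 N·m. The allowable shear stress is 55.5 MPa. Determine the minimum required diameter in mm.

50.9 mm

For a solid shaft τ_max = 16T/(πd³), so d = (16T/(π τ_allow))^(1/3) = (16·1440/(π·5.55×10^7))^(1/3) = 0.05093 m.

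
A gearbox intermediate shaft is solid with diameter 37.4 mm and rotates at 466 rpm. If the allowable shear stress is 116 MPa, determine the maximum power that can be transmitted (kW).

58.1 kW

J = πd⁴/32 = π(0.0374)⁴/32 = 1.921×10^-7 m⁴.
T_max = τ_allow·J/r = 1.16×10^8 × 1.921×10^-7 / 0.0187 = 1192 N·m.
ω = 2π·466/60 = 48.80 rad/s, so P_max = T_max·ω = 5.815×10^4 W.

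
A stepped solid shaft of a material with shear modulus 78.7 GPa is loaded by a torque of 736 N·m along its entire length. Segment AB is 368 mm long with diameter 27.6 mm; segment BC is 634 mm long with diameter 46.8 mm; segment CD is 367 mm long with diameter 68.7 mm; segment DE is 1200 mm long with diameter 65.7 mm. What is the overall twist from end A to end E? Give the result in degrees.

4.62°

J_AB = π(0.0276)⁴/32 = 5.70×10^-8 m⁴; J_BC = π(0.0468)⁴/32 = 4.71×10^-7 m⁴; J_CD = π(0.0687)⁴/32 = 2.19×10^-6 m⁴; J_DE = π(0.0657)⁴/32 = 1.83×10^-6 m⁴.
θ = (T/G)·Σ L_i/J_i = (736.0/78.7×10⁹)·(0.368/5.70×10^-8 + 0.634/4.71×10^-7 + 0.367/2.19×10^-6 + 1.20/1.83×10^-6) = 0.08070 rad.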